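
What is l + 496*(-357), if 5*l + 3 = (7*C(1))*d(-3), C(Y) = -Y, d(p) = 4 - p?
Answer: -885412/5 ≈ -1.7708e+5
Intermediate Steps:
l = -52/5 (l = -⅗ + ((7*(-1*1))*(4 - 1*(-3)))/5 = -⅗ + ((7*(-1))*(4 + 3))/5 = -⅗ + (-7*7)/5 = -⅗ + (⅕)*(-49) = -⅗ - 49/5 = -52/5 ≈ -10.400)
l + 496*(-357) = -52/5 + 496*(-357) = -52/5 - 177072 = -885412/5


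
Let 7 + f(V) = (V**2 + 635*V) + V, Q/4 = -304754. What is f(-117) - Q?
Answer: 1158286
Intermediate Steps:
Q = -1219016 (Q = 4*(-304754) = -1219016)
f(V) = -7 + V**2 + 636*V (f(V) = -7 + ((V**2 + 635*V) + V) = -7 + (V**2 + 636*V) = -7 + V**2 + 636*V)
f(-117) - Q = (-7 + (-117)**2 + 636*(-117)) - 1*(-1219016) = (-7 + 13689 - 74412) + 1219016 = -60730 + 1219016 = 1158286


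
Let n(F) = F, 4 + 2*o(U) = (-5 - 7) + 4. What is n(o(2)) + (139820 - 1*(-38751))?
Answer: 178565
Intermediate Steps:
o(U) = -6 (o(U) = -2 + ((-5 - 7) + 4)/2 = -2 + (-12 + 4)/2 = -2 + (1/2)*(-8) = -2 - 4 = -6)
n(o(2)) + (139820 - 1*(-38751)) = -6 + (139820 - 1*(-38751)) = -6 + (139820 + 38751) = -6 + 178571 = 178565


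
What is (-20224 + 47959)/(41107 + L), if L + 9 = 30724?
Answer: 27735/71822 ≈ 0.38616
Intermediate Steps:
L = 30715 (L = -9 + 30724 = 30715)
(-20224 + 47959)/(41107 + L) = (-20224 + 47959)/(41107 + 30715) = 27735/71822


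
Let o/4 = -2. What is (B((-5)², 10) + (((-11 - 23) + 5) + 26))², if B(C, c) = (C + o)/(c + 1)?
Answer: 256/121 ≈ 2.1157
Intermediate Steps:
o = -8 (o = 4*(-2) = -8)
B(C, c) = (-8 + C)/(1 + c) (B(C, c) = (C - 8)/(c + 1) = (-8 + C)/(1 + c))
(B((-5)², 10) + (((-11 - 23) + 5) + 26))² = ((-8 + (-5)²)/(1 + 10) + (((-11 - 23) + 5) + 26))² = ((-8 + 25)/11 + ((-34 + 5) + 26))² = ((1/11)*17 + (-29 + 26))² = (17/11 - 3)² = (-16/11)² = 256/121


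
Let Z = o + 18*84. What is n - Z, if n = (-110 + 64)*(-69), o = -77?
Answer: 1739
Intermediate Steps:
n = 3174 (n = -46*(-69) = 3174)
Z = 1435 (Z = -77 + 18*84 = -77 + 1512 = 1435)
n - Z = 3174 - 1*1435 = 3174 - 1435 = 1739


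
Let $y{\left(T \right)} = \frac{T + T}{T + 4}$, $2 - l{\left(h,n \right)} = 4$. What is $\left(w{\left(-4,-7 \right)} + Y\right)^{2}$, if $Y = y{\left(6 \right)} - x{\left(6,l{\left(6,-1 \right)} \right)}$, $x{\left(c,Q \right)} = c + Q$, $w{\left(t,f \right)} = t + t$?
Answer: $\frac{2916}{25} \approx 116.64$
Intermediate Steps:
$l{\left(h,n \right)} = -2$ ($l{\left(h,n \right)} = 2 - 4 = -2$)
$w{\left(t,f \right)} = 2 t$
$x{\left(c,Q \right)} = Q + c$
$y{\left(T \right)} = \frac{2 T}{4 + T}$
$Y = - \frac{14}{5}$ ($Y = 2 \cdot 6 \frac{1}{4 + 6} - \left(-2 + 6\right) = 2 \cdot 6 \cdot \frac{1}{10} - 4 = \frac{6}{5} - 4 = - \frac{14}{5} \approx -2.8$)
$\left(w{\left(-4,-7 \right)} + Y\right)^{2} = \left(2 \left(-4\right) - \frac{14}{5}\right)^{2} = \left(-8 - \frac{14}{5}\right)^{2} = \left(- \frac{54}{5}\right)^{2} = \frac{2916}{25}$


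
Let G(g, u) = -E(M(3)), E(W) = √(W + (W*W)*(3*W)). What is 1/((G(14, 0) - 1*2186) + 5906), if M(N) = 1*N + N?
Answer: 620/2306291 + √654/13837746 ≈ 0.00027068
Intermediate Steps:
M(N) = 2*N (M(N) = N + N = 2*N)
E(W) = √(W + 3*W³) (E(W) = √(W + W²*(3*W)) = √(W + 3*W³))
G(g, u) = -√654 (G(g, u) = -√(2*3 + 3*(2*3)³) = -√(6 + 3*6³) = -√(6 + 3*216) = -√(6 + 648) = -√654)
1/((G(14, 0) - 1*2186) + 5906) = 1/((-√654 - 1*2186) + 5906) = 1/((-√654 - 2186) + 5906) = 1/((-2186 - √654) + 5906) = 1/(3720 - √654)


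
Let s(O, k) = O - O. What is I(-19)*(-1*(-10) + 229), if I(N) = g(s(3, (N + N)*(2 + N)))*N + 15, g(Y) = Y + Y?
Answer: 3585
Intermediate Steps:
s(O, k) = 0
g(Y) = 2*Y
I(N) = 15 (I(N) = (2*0)*N + 15 = 0*N + 15 = 0 + 15 = 15)
I(-19)*(-1*(-10) + 229) = 15*(-1*(-10) + 229) = 15*(10 + 229) = 15*239 = 3585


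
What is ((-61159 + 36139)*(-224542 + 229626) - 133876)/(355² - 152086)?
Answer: 127335556/26061 ≈ 4886.1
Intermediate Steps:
((-61159 + 36139)*(-224542 + 229626) - 133876)/(355² - 152086) = (-25020*5084 - 133876)/(126025 - 152086) = (-127201680 - 133876)/(-26061) = -127335556*(-1/26061) = 127335556/26061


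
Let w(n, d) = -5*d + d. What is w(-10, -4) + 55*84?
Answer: 4636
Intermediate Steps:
w(n, d) = -4*d
w(-10, -4) + 55*84 = -4*(-4) + 55*84 = 16 + 4620 = 4636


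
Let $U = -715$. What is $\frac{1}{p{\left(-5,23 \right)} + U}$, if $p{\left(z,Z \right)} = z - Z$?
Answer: $- \frac{1}{743} \approx -0.0013459$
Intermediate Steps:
$\frac{1}{p{\left(-5,23 \right)} + U} = \frac{1}{\left(-5 - 23\right) - 715} = \frac{1}{-28 - 715} = \frac{1}{-743} = - \frac{1}{743}$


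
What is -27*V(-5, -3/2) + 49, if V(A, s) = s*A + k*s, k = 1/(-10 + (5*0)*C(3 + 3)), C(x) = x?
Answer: -3151/20 ≈ -157.55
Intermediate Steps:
k = -⅒ (k = 1/(-10 + (5*0)*(3 + 3)) = 1/(-10 + 0*6) = 1/(-10 + 0) = 1/(-10) = -⅒ ≈ -0.10000)
V(A, s) = -s/10 + A*s (V(A, s) = s*A - s/10 = A*s - s/10 = -s/10 + A*s)
-27*V(-5, -3/2) + 49 = -27*(-3/2)*(-⅒ - 5) + 49 = -27*(-3*½)*(-51)/10 + 49 = -(-81)*(-51)/(2*10) + 49 = -27*153/20 + 49 = -4131/20 + 49 = -3151/20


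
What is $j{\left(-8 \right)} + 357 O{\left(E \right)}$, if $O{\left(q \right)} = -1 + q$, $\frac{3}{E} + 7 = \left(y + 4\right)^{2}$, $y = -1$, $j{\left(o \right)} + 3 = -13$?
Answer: $\frac{325}{2} \approx 162.5$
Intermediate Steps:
$j{\left(o \right)} = -16$ ($j{\left(o \right)} = -3 - 13 = -16$)
$E = \frac{3}{2}$ ($E = \frac{3}{-7 + \left(-1 + 4\right)^{2}} = \frac{3}{-7 + 3^{2}} = \frac{3}{-7 + 9} = \frac{3}{2} \approx 1.5$)
$j{\left(-8 \right)} + 357 O{\left(E \right)} = -16 + 357 \left(-1 + \frac{3}{2}\right) = -16 + 357 \cdot \frac{1}{2} = -16 + \frac{357}{2} = \frac{325}{2}$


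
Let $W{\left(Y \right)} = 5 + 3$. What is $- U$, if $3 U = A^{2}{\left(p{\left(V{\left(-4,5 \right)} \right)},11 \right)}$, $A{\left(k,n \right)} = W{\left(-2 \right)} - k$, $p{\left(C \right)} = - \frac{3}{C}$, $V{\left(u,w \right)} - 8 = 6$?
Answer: $- \frac{13225}{588} \approx -22.491$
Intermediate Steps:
$W{\left(Y \right)} = 8$
$V{\left(u,w \right)} = 14$ ($V{\left(u,w \right)} = 8 + 6 = 14$)
$A{\left(k,n \right)} = 8 - k$
$U = \frac{13225}{588}$ ($U = \frac{\left(8 - - \frac{3}{14}\right)^{2}}{3} = \frac{\left(8 + \frac{3}{14}\right)^{2}}{3} = \frac{\left(\frac{115}{14}\right)^{2}}{3} = \frac{1}{3} \cdot \frac{13225}{196} = \frac{13225}{588} \approx 22.491$)
$- U = \left(-1\right) \frac{13225}{588} = - \frac{13225}{588}$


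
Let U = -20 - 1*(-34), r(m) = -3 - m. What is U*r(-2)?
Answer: -14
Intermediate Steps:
U = 14 (U = -20 + 34 = 14)
U*r(-2) = 14*(-3 - 1*(-2)) = 14*(-3 + 2) = 14*(-1) = -14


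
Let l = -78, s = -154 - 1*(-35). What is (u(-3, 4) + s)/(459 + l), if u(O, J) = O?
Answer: -122/381 ≈ -0.32021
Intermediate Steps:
s = -119 (s = -154 + 35 = -119)
(u(-3, 4) + s)/(459 + l) = (-3 - 119)/(459 - 78) = -122/381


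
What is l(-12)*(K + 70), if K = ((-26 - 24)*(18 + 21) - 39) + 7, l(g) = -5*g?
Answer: -114720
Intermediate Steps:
K = -1982 (K = (-50*39 - 39) + 7 = (-1950 - 39) + 7 = -1989 + 7 = -1982)
l(-12)*(K + 70) = (-5*(-12))*(-1982 + 70) = 60*(-1912) = -114720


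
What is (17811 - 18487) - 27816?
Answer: -28492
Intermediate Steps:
(17811 - 18487) - 27816 = -676 - 27816 = -28492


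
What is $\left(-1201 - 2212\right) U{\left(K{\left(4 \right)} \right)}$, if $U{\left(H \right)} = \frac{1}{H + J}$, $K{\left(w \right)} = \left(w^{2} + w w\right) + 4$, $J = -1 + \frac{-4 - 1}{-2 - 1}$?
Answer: $- \frac{10239}{110} \approx -93.082$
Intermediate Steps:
$J = \frac{2}{3}$ ($J = -1 - \frac{5}{-3} = -1 - - \frac{5}{3} = -1 + \frac{5}{3} = \frac{2}{3} \approx 0.66667$)
$K{\left(w \right)} = 4 + 2 w^{2}$ ($K{\left(w \right)} = \left(w^{2} + w^{2}\right) + 4 = 2 w^{2} + 4 = 4 + 2 w^{2}$)
$U{\left(H \right)} = \frac{1}{\frac{2}{3} + H}$ ($U{\left(H \right)} = \frac{1}{H + \frac{2}{3}} = \frac{1}{\frac{2}{3} + H}$)
$\left(-1201 - 2212\right) U{\left(K{\left(4 \right)} \right)} = \left(-1201 - 2212\right) \frac{3}{2 + 3 \left(4 + 2 \cdot 4^{2}\right)} = - 3413 \frac{3}{2 + 3 \left(4 + 2 \cdot 16\right)} = - 3413 \frac{3}{2 + 3 \left(4 + 32\right)} = - 3413 \frac{3}{2 + 3 \cdot 36} = - 3413 \frac{3}{2 + 108} = - 3413 \cdot \frac{3}{110} = - 3413 \cdot 3 \cdot \frac{1}{110} = \left(-3413\right) \frac{3}{110} = - \frac{10239}{110}$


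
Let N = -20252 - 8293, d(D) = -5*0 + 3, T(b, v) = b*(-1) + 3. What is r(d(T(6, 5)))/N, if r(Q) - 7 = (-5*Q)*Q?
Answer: 38/28545 ≈ 0.0013312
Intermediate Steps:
T(b, v) = 3 - b (T(b, v) = -b + 3 = 3 - b)
d(D) = 3 (d(D) = 0 + 3 = 3)
N = -28545
r(Q) = 7 - 5*Q² (r(Q) = 7 + (-5*Q)*Q = 7 - 5*Q²)
r(d(T(6, 5)))/N = (7 - 5*3²)/(-28545) = (7 - 5*9)*(-1/28545) = (7 - 45)*(-1/28545) = -38*(-1/28545) = 38/28545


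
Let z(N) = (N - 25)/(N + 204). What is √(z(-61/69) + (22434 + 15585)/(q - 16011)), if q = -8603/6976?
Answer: I*√6131359291945692453151190/1565494266085 ≈ 1.5817*I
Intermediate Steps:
q = -8603/6976 (q = -8603*1/6976 = -8603/6976 ≈ -1.2332)
z(N) = (-25 + N)/(204 + N)
√(z(-61/69) + (22434 + 15585)/(q - 16011)) = √((-25 - 61/69)/(204 - 61/69) + (22434 + 15585)/(-8603/6976 - 16011)) = √((-25 - 61*1/69)/(204 - 61*1/69) + 38019/(-111701339/6976)) = √((-25 - 61/69)/(204 - 61/69) + 38019*(-6976/111701339)) = √(-1786/69/(14015/69) - 265220544/111701339) = √((69/14015)*(-1786/69) - 265220544/111701339) = √(-1786/14015 - 265220544/111701339) = √(-3916564515614/1565494266085) = I*√6131359291945692453151190/1565494266085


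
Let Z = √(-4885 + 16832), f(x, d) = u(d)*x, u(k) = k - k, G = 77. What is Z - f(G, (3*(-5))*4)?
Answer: √11947 ≈ 109.30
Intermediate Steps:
u(k) = 0
f(x, d) = 0 (f(x, d) = 0*x = 0)
Z = √11947 ≈ 109.30
Z - f(G, (3*(-5))*4) = √11947 - 1*0 = √11947 + 0 = √11947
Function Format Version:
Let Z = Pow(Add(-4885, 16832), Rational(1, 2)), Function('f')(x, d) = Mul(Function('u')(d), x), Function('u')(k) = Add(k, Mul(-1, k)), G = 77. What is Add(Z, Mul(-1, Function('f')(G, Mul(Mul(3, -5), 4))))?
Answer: Pow(11947, Rational(1, 2)) ≈ 109.30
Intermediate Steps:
Function('u')(k) = 0
Function('f')(x, d) = 0 (Function('f')(x, d) = Mul(0, x) = 0)
Z = Pow(11947, Rational(1, 2)) ≈ 109.30
Add(Z, Mul(-1, Function('f')(G, Mul(Mul(3, -5), 4)))) = Add(Pow(11947, Rational(1, 2)), Mul(-1, 0)) = Add(Pow(11947, Rational(1, 2)), 0) = Pow(11947, Rational(1, 2))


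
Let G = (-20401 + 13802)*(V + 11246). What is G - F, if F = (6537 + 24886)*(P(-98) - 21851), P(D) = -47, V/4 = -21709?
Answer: 1186919264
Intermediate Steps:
V = -86836 (V = 4*(-21709) = -86836)
G = 498818410 (G = (-20401 + 13802)*(-86836 + 11246) = -6599*(-75590) = 498818410)
F = -688100854 (F = (6537 + 24886)*(-47 - 21851) = 31423*(-21898) = -688100854)
G - F = 498818410 - 1*(-688100854) = 498818410 + 688100854 = 1186919264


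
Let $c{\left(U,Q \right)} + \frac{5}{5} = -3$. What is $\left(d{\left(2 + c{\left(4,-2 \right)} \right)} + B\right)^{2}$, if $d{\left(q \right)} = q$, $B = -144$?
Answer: $21316$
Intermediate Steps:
$c{\left(U,Q \right)} = -4$ ($c{\left(U,Q \right)} = -1 - 3 = -4$)
$\left(d{\left(2 + c{\left(4,-2 \right)} \right)} + B\right)^{2} = \left(\left(2 - 4\right) - 144\right)^{2} = \left(-2 - 144\right)^{2} = \left(-146\right)^{2} = 21316$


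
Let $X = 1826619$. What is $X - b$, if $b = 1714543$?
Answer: $112076$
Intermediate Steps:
$X - b = 1826619 - 1714543 = 112076$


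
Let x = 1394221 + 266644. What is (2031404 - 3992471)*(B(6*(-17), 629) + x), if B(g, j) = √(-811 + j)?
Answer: -3257067542955 - 1961067*I*√182 ≈ -3.2571e+12 - 2.6456e+7*I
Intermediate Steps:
x = 1660865
(2031404 - 3992471)*(B(6*(-17), 629) + x) = (2031404 - 3992471)*(√(-811 + 629) + 1660865) = -1961067*(√(-182) + 1660865) = -1961067*(I*√182 + 1660865) = -1961067*(1660865 + I*√182) = -3257067542955 - 1961067*I*√182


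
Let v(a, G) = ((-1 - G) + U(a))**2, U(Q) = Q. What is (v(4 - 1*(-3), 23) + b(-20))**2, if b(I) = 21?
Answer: 96100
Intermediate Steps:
v(a, G) = (-1 + a - G)**2 (v(a, G) = ((-1 - G) + a)**2 = (-1 + a - G)**2)
(v(4 - 1*(-3), 23) + b(-20))**2 = ((1 + 23 - (4 - 1*(-3)))**2 + 21)**2 = ((1 + 23 - (4 + 3))**2 + 21)**2 = ((1 + 23 - 1*7)**2 + 21)**2 = ((1 + 23 - 7)**2 + 21)**2 = (17**2 + 21)**2 = (289 + 21)**2 = 310**2 = 96100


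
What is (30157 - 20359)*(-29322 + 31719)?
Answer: 23485806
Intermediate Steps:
(30157 - 20359)*(-29322 + 31719) = 9798*2397 = 23485806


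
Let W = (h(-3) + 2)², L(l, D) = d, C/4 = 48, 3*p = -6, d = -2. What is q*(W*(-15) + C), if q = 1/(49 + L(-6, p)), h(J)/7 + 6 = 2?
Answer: -9948/47 ≈ -211.66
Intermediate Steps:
h(J) = -28 (h(J) = -42 + 7*2 = -42 + 14 = -28)
p = -2 (p = (⅓)*(-6) = -2)
C = 192 (C = 4*48 = 192)
L(l, D) = -2
W = 676 (W = (-28 + 2)² = (-26)² = 676)
q = 1/47 (q = 1/(49 - 2) = 1/47 ≈ 0.021277)
q*(W*(-15) + C) = (676*(-15) + 192)/47 = (-10140 + 192)/47 = (1/47)*(-9948) = -9948/47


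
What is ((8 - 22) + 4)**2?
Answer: 100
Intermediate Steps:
((8 - 22) + 4)**2 = (-14 + 4)**2 = (-10)**2 = 100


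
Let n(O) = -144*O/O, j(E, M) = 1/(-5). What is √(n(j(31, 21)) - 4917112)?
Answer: 2*I*√1229314 ≈ 2217.5*I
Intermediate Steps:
j(E, M) = -⅕
n(O) = -144 (n(O) = -144*1 = -144)
√(n(j(31, 21)) - 4917112) = √(-144 - 4917112) = √(-4917256) = 2*I*√1229314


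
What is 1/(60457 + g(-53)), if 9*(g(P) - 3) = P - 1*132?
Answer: 9/543955 ≈ 1.6545e-5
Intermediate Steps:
g(P) = -35/3 + P/9 (g(P) = 3 + (P - 1*132)/9 = 3 + (P - 132)/9 = 3 + (-132 + P)/9 = 3 + (-44/3 + P/9) = -35/3 + P/9)
1/(60457 + g(-53)) = 1/(60457 + (-35/3 + (⅑)*(-53))) = 1/(60457 + (-35/3 - 53/9)) = 1/(60457 - 158/9) = 1/(543955/9) = 9/543955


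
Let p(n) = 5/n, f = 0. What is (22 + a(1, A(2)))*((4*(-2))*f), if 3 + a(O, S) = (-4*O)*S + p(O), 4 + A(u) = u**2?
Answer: 0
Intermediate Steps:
A(u) = -4 + u**2
a(O, S) = -3 + 5/O - 4*O*S (a(O, S) = -3 + ((-4*O)*S + 5/O) = -3 + (-4*O*S + 5/O) = -3 + (5/O - 4*O*S) = -3 + 5/O - 4*O*S)
(22 + a(1, A(2)))*((4*(-2))*f) = (22 + (-3 + 5/1 - 4*1*(-4 + 2**2)))*((4*(-2))*0) = (22 + (-3 + 5*1 - 4*1*(-4 + 4)))*(-8*0) = (22 + (-3 + 5 - 4*1*0))*0 = (22 + (-3 + 5 + 0))*0 = (22 + 2)*0 = 24*0 = 0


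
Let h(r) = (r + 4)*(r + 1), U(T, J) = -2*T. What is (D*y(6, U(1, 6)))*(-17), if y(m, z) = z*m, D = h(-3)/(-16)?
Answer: 51/2 ≈ 25.500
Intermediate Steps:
h(r) = (1 + r)*(4 + r) (h(r) = (4 + r)*(1 + r) = (1 + r)*(4 + r))
D = 1/8 (D = (4 + (-3)**2 + 5*(-3))/(-16) = (4 + 9 - 15)*(-1/16) = -2*(-1/16) = 1/8 ≈ 0.12500)
y(m, z) = m*z
(D*y(6, U(1, 6)))*(-17) = ((6*(-2*1))/8)*(-17) = ((6*(-2))/8)*(-17) = ((1/8)*(-12))*(-17) = -3/2*(-17) = 51/2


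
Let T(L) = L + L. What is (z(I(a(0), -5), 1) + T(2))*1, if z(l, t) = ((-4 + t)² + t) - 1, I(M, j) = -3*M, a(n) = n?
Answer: 13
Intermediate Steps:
T(L) = 2*L
z(l, t) = -1 + t + (-4 + t)² (z(l, t) = (t + (-4 + t)²) - 1 = -1 + t + (-4 + t)²)
(z(I(a(0), -5), 1) + T(2))*1 = ((-1 + 1 + (-4 + 1)²) + 2*2)*1 = ((-1 + 1 + (-3)²) + 4)*1 = ((-1 + 1 + 9) + 4)*1 = (9 + 4)*1 = 13*1 = 13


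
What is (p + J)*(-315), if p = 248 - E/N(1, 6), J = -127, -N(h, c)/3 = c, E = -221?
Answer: -68495/2 ≈ -34248.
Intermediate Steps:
N(h, c) = -3*c
p = 4243/18 (p = 248 - (-221)/((-3*6)) = 248 - (-221)/(-18) = 248 - (-221)*(-1)/18 = 248 - 1*221/18 = 248 - 221/18 = 4243/18 ≈ 235.72)
(p + J)*(-315) = (4243/18 - 127)*(-315) = (1957/18)*(-315) = -68495/2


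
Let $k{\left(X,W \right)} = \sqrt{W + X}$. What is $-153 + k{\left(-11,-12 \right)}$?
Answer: $-153 + i \sqrt{23} \approx -153.0 + 4.7958 i$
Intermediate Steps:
$-153 + k{\left(-11,-12 \right)} = -153 + \sqrt{-12 - 11} = -153 + \sqrt{-23} = -153 + i \sqrt{23}$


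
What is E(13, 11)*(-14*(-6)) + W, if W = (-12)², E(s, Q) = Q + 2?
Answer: 1236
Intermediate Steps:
E(s, Q) = 2 + Q
W = 144
E(13, 11)*(-14*(-6)) + W = (2 + 11)*(-14*(-6)) + 144 = 13*84 + 144 = 1092 + 144 = 1236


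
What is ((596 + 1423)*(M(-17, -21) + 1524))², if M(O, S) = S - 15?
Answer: 9025650249984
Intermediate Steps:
M(O, S) = -15 + S
((596 + 1423)*(M(-17, -21) + 1524))² = ((596 + 1423)*((-15 - 21) + 1524))² = (2019*(-36 + 1524))² = (2019*1488)² = 3004272² = 9025650249984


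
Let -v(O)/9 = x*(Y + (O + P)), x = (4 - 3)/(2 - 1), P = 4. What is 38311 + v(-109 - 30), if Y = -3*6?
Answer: 39688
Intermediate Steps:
Y = -18
x = 1 (x = 1/1 = 1*1 = 1)
v(O) = 126 - 9*O (v(O) = -9*(-18 + (O + 4)) = -9*(-18 + (4 + O)) = -9*(-14 + O) = 126 - 9*O)
38311 + v(-109 - 30) = 38311 + (126 - 9*(-109 - 30)) = 38311 + (126 - 9*(-139)) = 38311 + (126 + 1251) = 38311 + 1377 = 39688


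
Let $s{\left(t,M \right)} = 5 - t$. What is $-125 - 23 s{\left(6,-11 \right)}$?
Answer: $-102$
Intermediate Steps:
$-125 - 23 s{\left(6,-11 \right)} = -125 - 23 \left(5 - 6\right) = -125 - -23 = -125 + 23 = -102$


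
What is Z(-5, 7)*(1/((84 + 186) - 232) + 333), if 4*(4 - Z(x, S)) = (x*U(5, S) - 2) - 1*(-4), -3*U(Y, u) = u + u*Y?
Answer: -88585/19 ≈ -4662.4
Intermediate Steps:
U(Y, u) = -u/3 - Y*u/3 (U(Y, u) = -(u + u*Y)/3 = -(u + Y*u)/3 = -u/3 - Y*u/3)
Z(x, S) = 7/2 + S*x/2 (Z(x, S) = 4 - ((x*(-S*(1 + 5)/3) - 2) - 1*(-4))/4 = 4 - ((x*(-⅓*S*6) - 2) + 4)/4 = 4 - ((x*(-2*S) - 2) + 4)/4 = 4 - ((-2*S*x - 2) + 4)/4 = 4 - ((-2 - 2*S*x) + 4)/4 = 4 - (2 - 2*S*x)/4 = 4 + (-½ + S*x/2) = 7/2 + S*x/2)
Z(-5, 7)*(1/((84 + 186) - 232) + 333) = (7/2 + (½)*7*(-5))*(1/((84 + 186) - 232) + 333) = (7/2 - 35/2)*(1/(270 - 232) + 333) = -14*(1/38 + 333) = -14*12655/38 = -88585/19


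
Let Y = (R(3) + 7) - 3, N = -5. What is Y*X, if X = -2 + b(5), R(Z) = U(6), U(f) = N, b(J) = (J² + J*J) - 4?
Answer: -44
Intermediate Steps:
b(J) = -4 + 2*J² (b(J) = (J² + J²) - 4 = 2*J² - 4 = -4 + 2*J²)
U(f) = -5
R(Z) = -5
Y = -1 (Y = (-5 + 7) - 3 = 2 - 3 = -1)
X = 44 (X = -2 + (-4 + 2*5²) = -2 + (-4 + 2*25) = -2 + (-4 + 50) = -2 + 46 = 44)
Y*X = -1*44 = -44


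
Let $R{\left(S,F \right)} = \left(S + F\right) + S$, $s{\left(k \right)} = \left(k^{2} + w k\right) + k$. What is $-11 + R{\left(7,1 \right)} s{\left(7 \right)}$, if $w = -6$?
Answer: $199$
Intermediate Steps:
$s{\left(k \right)} = k^{2} - 5 k$ ($s{\left(k \right)} = \left(k^{2} - 6 k\right) + k = k^{2} - 5 k$)
$R{\left(S,F \right)} = F + 2 S$ ($R{\left(S,F \right)} = \left(F + S\right) + S = F + 2 S$)
$-11 + R{\left(7,1 \right)} s{\left(7 \right)} = -11 + \left(1 + 2 \cdot 7\right) 7 \left(-5 + 7\right) = -11 + \left(1 + 14\right) 7 \cdot 2 = -11 + 15 \cdot 14 = -11 + 210 = 199$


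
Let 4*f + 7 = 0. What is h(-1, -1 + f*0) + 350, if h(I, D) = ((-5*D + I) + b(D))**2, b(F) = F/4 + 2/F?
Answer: 5649/16 ≈ 353.06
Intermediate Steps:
b(F) = 2/F + F/4 (b(F) = F*(1/4) + 2/F = F/4 + 2/F = 2/F + F/4)
f = -7/4 (f = -7/4 + (1/4)*0 = -7/4 + 0 = -7/4 ≈ -1.7500)
h(I, D) = (I + 2/D - 19*D/4)**2 (h(I, D) = ((-5*D + I) + (2/D + D/4))**2 = ((I - 5*D) + (2/D + D/4))**2 = (I + 2/D - 19*D/4)**2)
h(-1, -1 + f*0) + 350 = (8 - 19*(-1 - 7/4*0)**2 + 4*(-1 - 7/4*0)*(-1))**2/(16*(-1 - 7/4*0)**2) + 350 = (8 - 19*(-1 + 0)**2 + 4*(-1 + 0)*(-1))**2/(16*(-1 + 0)**2) + 350 = (1/16)*(8 - 19*(-1)**2 + 4*(-1)*(-1))**2/(-1)**2 + 350 = (1/16)*1*(8 - 19*1 + 4)**2 + 350 = (1/16)*1*(8 - 19 + 4)**2 + 350 = (1/16)*1*(-7)**2 + 350 = (1/16)*1*49 + 350 = 49/16 + 350 = 5649/16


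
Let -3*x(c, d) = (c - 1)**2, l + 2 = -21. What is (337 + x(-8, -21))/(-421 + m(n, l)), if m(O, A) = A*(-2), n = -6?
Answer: -62/75 ≈ -0.82667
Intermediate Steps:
l = -23 (l = -2 - 21 = -23)
x(c, d) = -(-1 + c)**2/3 (x(c, d) = -(c - 1)**2/3 = -(-1 + c)**2/3)
m(O, A) = -2*A
(337 + x(-8, -21))/(-421 + m(n, l)) = (337 - (-1 - 8)**2/3)/(-421 - 2*(-23)) = (337 - 1/3*(-9)**2)/(-421 + 46) = (337 - 1/3*81)/(-375) = (337 - 27)*(-1/375) = 310*(-1/375) = -62/75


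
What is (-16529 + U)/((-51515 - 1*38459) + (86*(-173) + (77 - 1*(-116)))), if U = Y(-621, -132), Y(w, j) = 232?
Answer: 16297/104659 ≈ 0.15572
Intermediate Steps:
U = 232
(-16529 + U)/((-51515 - 1*38459) + (86*(-173) + (77 - 1*(-116)))) = (-16529 + 232)/((-51515 - 1*38459) + (86*(-173) + (77 - 1*(-116)))) = -16297/((-51515 - 38459) + (-14878 + (77 + 116))) = -16297/(-89974 + (-14878 + 193)) = -16297/(-89974 - 14685) = -16297/(-104659) = -16297*(-1/104659) = 16297/104659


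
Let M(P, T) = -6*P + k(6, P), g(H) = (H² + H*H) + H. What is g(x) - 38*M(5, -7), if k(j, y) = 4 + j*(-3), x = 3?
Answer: 1693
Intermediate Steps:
k(j, y) = 4 - 3*j
g(H) = H + 2*H² (g(H) = (H² + H²) + H = 2*H² + H = H + 2*H²)
M(P, T) = -14 - 6*P (M(P, T) = -6*P + (4 - 3*6) = -6*P + (4 - 18) = -6*P - 14 = -14 - 6*P)
g(x) - 38*M(5, -7) = 3*(1 + 2*3) - 38*(-14 - 6*5) = 3*(1 + 6) - 38*(-14 - 30) = 3*7 - 38*(-44) = 21 + 1672 = 1693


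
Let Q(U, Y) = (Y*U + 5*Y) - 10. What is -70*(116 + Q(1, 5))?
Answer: -9520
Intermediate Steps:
Q(U, Y) = -10 + 5*Y + U*Y (Q(U, Y) = (U*Y + 5*Y) - 10 = (5*Y + U*Y) - 10 = -10 + 5*Y + U*Y)
-70*(116 + Q(1, 5)) = -70*(116 + (-10 + 5*5 + 1*5)) = -70*(116 + (-10 + 25 + 5)) = -70*(116 + 20) = -70*136 = -9520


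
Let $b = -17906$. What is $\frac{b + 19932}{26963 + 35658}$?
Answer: $\frac{2026}{62621} \approx 0.032353$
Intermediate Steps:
$\frac{b + 19932}{26963 + 35658} = \frac{-17906 + 19932}{26963 + 35658} = \frac{2026}{62621}$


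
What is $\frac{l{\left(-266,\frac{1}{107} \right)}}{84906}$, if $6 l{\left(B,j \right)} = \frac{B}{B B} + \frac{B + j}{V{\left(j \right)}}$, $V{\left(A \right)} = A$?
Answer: $- \frac{7570627}{135509976} \approx -0.055868$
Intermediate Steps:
$l{\left(B,j \right)} = \frac{1}{6 B} + \frac{B + j}{6 j}$ ($l{\left(B,j \right)} = \frac{\frac{B}{B B} + \frac{B + j}{j}}{6} = \frac{\frac{B}{B^{2}} + \frac{B + j}{j}}{6} = \frac{\frac{1}{B} + \frac{B + j}{j}}{6} = \frac{1}{6 B} + \frac{B + j}{6 j}$)
$\frac{l{\left(-266,\frac{1}{107} \right)}}{84906} = \frac{\frac{1}{6} \frac{1}{-266} \frac{1}{\frac{1}{107}} \left(\frac{1}{107} - 266 \left(-266 + \frac{1}{107}\right)\right)}{84906} = \frac{1}{6} \left(- \frac{1}{266}\right) \frac{1}{\frac{1}{107}} \left(\frac{1}{107} - 266 \left(-266 + \frac{1}{107}\right)\right) \frac{1}{84906} = \frac{1}{6} \left(- \frac{1}{266}\right) 107 \left(\frac{1}{107} - - \frac{7570626}{107}\right) \frac{1}{84906} = \frac{1}{6} \left(- \frac{1}{266}\right) 107 \left(\frac{1}{107} + \frac{7570626}{107}\right) \frac{1}{84906} = \frac{1}{6} \left(- \frac{1}{266}\right) 107 \cdot \frac{7570627}{107} \cdot \frac{1}{84906} = \left(- \frac{7570627}{1596}\right) \frac{1}{84906} = - \frac{7570627}{135509976}$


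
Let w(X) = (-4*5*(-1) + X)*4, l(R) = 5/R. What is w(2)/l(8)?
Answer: 704/5 ≈ 140.80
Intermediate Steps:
w(X) = 80 + 4*X (w(X) = (-20*(-1) + X)*4 = (20 + X)*4 = 80 + 4*X)
w(2)/l(8) = (80 + 4*2)/((5/8)) = (80 + 8)/((5*(⅛))) = 88/(5/8) = 88*(8/5) = 704/5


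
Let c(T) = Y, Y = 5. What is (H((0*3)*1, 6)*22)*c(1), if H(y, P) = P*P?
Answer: 3960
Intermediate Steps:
c(T) = 5
H(y, P) = P²
(H((0*3)*1, 6)*22)*c(1) = (6²*22)*5 = (36*22)*5 = 792*5 = 3960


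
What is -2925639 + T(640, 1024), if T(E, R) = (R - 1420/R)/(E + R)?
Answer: -1246275141987/425984 ≈ -2.9256e+6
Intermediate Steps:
T(E, R) = (R - 1420/R)/(E + R)
-2925639 + T(640, 1024) = -2925639 + (-1420 + 1024**2)/(1024*(640 + 1024)) = -2925639 + (1/1024)*(-1420 + 1048576)/1664 = -2925639 + (1/1024)*(1/1664)*1047156 = -2925639 + 261789/425984 = -1246275141987/425984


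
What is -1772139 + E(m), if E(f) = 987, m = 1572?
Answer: -1771152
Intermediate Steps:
-1772139 + E(m) = -1772139 + 987 = -1771152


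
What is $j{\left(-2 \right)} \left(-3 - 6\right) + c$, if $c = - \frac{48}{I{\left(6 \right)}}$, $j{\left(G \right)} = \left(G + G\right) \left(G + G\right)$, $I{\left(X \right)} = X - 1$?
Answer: $- \frac{768}{5} \approx -153.6$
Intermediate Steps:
$I{\left(X \right)} = -1 + X$
$j{\left(G \right)} = 4 G^{2}$ ($j{\left(G \right)} = 2 G 2 G = 4 G^{2}$)
$c = - \frac{48}{5}$ ($c = - \frac{48}{-1 + 6} = - \frac{48}{5} \approx -9.6$)
$j{\left(-2 \right)} \left(-3 - 6\right) + c = 4 \left(-2\right)^{2} \left(-3 - 6\right) - \frac{48}{5} = 4 \cdot 4 \left(-9\right) - \frac{48}{5} = 16 \left(-9\right) - \frac{48}{5} = -144 - \frac{48}{5} = - \frac{768}{5}$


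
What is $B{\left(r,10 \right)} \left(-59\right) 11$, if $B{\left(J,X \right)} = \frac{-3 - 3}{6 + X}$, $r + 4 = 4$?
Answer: $\frac{1947}{8} \approx 243.38$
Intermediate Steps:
$r = 0$ ($r = -4 + 4 = 0$)
$B{\left(J,X \right)} = - \frac{6}{6 + X}$
$B{\left(r,10 \right)} \left(-59\right) 11 = - \frac{6}{6 + 10} \left(-59\right) 11 = - \frac{6}{16} \left(-59\right) 11 = \left(-6\right) \frac{1}{16} \left(-59\right) 11 = \left(- \frac{3}{8}\right) \left(-59\right) 11 = \frac{177}{8} \cdot 11 = \frac{1947}{8}$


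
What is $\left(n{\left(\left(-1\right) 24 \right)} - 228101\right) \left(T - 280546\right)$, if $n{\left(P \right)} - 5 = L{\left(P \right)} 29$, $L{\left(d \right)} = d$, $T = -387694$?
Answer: $152887966080$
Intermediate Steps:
$n{\left(P \right)} = 5 + 29 P$ ($n{\left(P \right)} = 5 + P 29 = 5 + 29 P$)
$\left(n{\left(\left(-1\right) 24 \right)} - 228101\right) \left(T - 280546\right) = \left(\left(5 + 29 \left(\left(-1\right) 24\right)\right) - 228101\right) \left(-387694 - 280546\right) = \left(\left(5 + 29 \left(-24\right)\right) - 228101\right) \left(-668240\right) = \left(\left(5 - 696\right) - 228101\right) \left(-668240\right) = \left(-691 - 228101\right) \left(-668240\right) = \left(-228792\right) \left(-668240\right) = 152887966080$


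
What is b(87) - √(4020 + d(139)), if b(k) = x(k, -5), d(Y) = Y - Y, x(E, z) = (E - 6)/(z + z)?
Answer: -81/10 - 2*√1005 ≈ -71.503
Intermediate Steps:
x(E, z) = (-6 + E)/(2*z) (x(E, z) = (-6 + E)/((2*z)) = (-6 + E)*(1/(2*z)) = (-6 + E)/(2*z))
d(Y) = 0
b(k) = ⅗ - k/10 (b(k) = (½)*(-6 + k)/(-5) = (½)*(-⅕)*(-6 + k) = ⅗ - k/10)
b(87) - √(4020 + d(139)) = (⅗ - ⅒*87) - √(4020 + 0) = (⅗ - 87/10) - √4020 = -81/10 - 2*√1005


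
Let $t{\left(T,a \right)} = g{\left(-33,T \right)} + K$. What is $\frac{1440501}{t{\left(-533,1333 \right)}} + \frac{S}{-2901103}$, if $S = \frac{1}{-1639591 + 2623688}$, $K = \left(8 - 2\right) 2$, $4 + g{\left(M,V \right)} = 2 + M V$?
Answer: $\frac{4112582471293276892}{50244559991482609} \approx 81.851$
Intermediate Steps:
$g{\left(M,V \right)} = -2 + M V$ ($g{\left(M,V \right)} = -4 + \left(2 + M V\right) = -2 + M V$)
$K = 12$ ($K = 6 \cdot 2 = 12$)
$t{\left(T,a \right)} = 10 - 33 T$ ($t{\left(T,a \right)} = \left(-2 - 33 T\right) + 12 = 10 - 33 T$)
$S = \frac{1}{984097} \approx 1.0162 \cdot 10^{-6}$
$\frac{1440501}{t{\left(-533,1333 \right)}} + \frac{S}{-2901103} = \frac{1440501}{10 - -17589} + \frac{1}{984097 \left(-2901103\right)} = \frac{1440501}{10 + 17589} + \frac{1}{984097} \left(- \frac{1}{2901103}\right) = \frac{1440501}{17599} - \frac{1}{2854966758991} = \frac{4112582471293276892}{50244559991482609}$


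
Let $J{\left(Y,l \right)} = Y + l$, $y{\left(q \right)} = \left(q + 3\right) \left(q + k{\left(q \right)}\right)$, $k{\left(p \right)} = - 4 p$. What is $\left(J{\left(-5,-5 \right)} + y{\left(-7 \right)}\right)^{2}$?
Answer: $8836$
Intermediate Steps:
$y{\left(q \right)} = - 3 q \left(3 + q\right)$ ($y{\left(q \right)} = \left(q + 3\right) \left(q - 4 q\right) = \left(3 + q\right) \left(- 3 q\right) = - 3 q \left(3 + q\right)$)
$\left(J{\left(-5,-5 \right)} + y{\left(-7 \right)}\right)^{2} = \left(\left(-5 - 5\right) + 3 \left(-7\right) \left(-3 - -7\right)\right)^{2} = \left(-10 + 3 \left(-7\right) \left(-3 + 7\right)\right)^{2} = \left(-10 + 3 \left(-7\right) 4\right)^{2} = \left(-10 - 84\right)^{2} = \left(-94\right)^{2} = 8836$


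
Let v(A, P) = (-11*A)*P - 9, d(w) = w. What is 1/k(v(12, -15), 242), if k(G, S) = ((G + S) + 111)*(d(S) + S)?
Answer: 1/1124816 ≈ 8.8903e-7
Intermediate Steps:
v(A, P) = -9 - 11*A*P (v(A, P) = -11*A*P - 9 = -9 - 11*A*P)
k(G, S) = 2*S*(111 + G + S) (k(G, S) = ((G + S) + 111)*(S + S) = (111 + G + S)*(2*S) = 2*S*(111 + G + S))
1/k(v(12, -15), 242) = 1/(2*242*(111 + (-9 - 11*12*(-15)) + 242)) = 1/(2*242*(111 + (-9 + 1980) + 242)) = 1/(2*242*(111 + 1971 + 242)) = 1/(2*242*2324) = 1/1124816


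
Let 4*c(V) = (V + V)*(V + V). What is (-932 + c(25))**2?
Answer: 94249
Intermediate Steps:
c(V) = V**2 (c(V) = ((V + V)*(V + V))/4 = ((2*V)*(2*V))/4 = (4*V**2)/4 = V**2)
(-932 + c(25))**2 = (-932 + 25**2)**2 = (-932 + 625)**2 = (-307)**2 = 94249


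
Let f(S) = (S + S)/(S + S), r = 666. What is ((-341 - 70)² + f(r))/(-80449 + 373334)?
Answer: 168922/292885 ≈ 0.57675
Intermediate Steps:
f(S) = 1 (f(S) = (2*S)/((2*S)) = (2*S)*(1/(2*S)) = 1)
((-341 - 70)² + f(r))/(-80449 + 373334) = ((-341 - 70)² + 1)/(-80449 + 373334) = ((-411)² + 1)/292885 = (168921 + 1)*(1/292885) = 168922*(1/292885) = 168922/292885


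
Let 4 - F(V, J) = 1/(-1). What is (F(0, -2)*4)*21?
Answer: 420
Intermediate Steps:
F(V, J) = 5 (F(V, J) = 4 - 1/(-1) = 4 - 1*(-1) = 4 + 1 = 5)
(F(0, -2)*4)*21 = (5*4)*21 = 20*21 = 420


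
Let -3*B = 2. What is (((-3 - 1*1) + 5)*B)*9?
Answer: -6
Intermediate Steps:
B = -2/3 (B = -1/3*2 = -2/3 ≈ -0.66667)
(((-3 - 1*1) + 5)*B)*9 = (((-3 - 1*1) + 5)*(-2/3))*9 = (((-3 - 1) + 5)*(-2/3))*9 = ((-4 + 5)*(-2/3))*9 = (1*(-2/3))*9 = -2/3*9 = -6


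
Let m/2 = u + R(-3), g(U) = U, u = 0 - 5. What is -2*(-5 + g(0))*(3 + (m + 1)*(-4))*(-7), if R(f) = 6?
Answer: 630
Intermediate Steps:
u = -5
m = 2 (m = 2*(-5 + 6) = 2*1 = 2)
-2*(-5 + g(0))*(3 + (m + 1)*(-4))*(-7) = -2*(-5 + 0)*(3 + (2 + 1)*(-4))*(-7) = -(-10)*(3 + 3*(-4))*(-7) = -(-10)*(3 - 12)*(-7) = -(-10)*(-9)*(-7) = -2*45*(-7) = -90*(-7) = 630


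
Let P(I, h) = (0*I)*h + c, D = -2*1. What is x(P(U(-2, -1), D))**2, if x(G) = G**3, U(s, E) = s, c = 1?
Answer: 1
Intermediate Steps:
D = -2
P(I, h) = 1 (P(I, h) = (0*I)*h + 1 = 0*h + 1 = 0 + 1 = 1)
x(P(U(-2, -1), D))**2 = (1**3)**2 = 1**2 = 1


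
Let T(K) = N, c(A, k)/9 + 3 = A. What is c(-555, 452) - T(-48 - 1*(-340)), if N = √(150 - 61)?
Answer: -5022 - √89 ≈ -5031.4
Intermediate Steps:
c(A, k) = -27 + 9*A
N = √89 ≈ 9.4340
T(K) = √89
c(-555, 452) - T(-48 - 1*(-340)) = (-27 + 9*(-555)) - √89 = (-27 - 4995) - √89 = -5022 - √89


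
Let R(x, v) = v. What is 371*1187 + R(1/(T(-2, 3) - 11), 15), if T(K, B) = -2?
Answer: 440392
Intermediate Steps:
371*1187 + R(1/(T(-2, 3) - 11), 15) = 371*1187 + 15 = 440377 + 15 = 440392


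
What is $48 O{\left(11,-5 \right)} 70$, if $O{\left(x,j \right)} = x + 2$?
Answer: $43680$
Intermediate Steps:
$O{\left(x,j \right)} = 2 + x$
$48 O{\left(11,-5 \right)} 70 = 48 \left(2 + 11\right) 70 = 48 \cdot 13 \cdot 70 = 624 \cdot 70 = 43680$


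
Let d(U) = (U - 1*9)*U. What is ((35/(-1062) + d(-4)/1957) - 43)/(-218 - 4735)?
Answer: 89381633/10293988302 ≈ 0.0086829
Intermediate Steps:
d(U) = U*(-9 + U) (d(U) = (U - 9)*U = (-9 + U)*U = U*(-9 + U))
((35/(-1062) + d(-4)/1957) - 43)/(-218 - 4735) = ((35/(-1062) - 4*(-9 - 4)/1957) - 43)/(-218 - 4735) = ((35*(-1/1062) - 4*(-13)*(1/1957)) - 43)/(-4953) = ((-35/1062 + 52*(1/1957)) - 43)*(-1/4953) = ((-35/1062 + 52/1957) - 43)*(-1/4953) = (-13271/2078334 - 43)*(-1/4953) = -89381633/2078334*(-1/4953) = 89381633/10293988302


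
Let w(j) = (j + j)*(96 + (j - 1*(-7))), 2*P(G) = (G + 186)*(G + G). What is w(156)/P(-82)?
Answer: -777/82 ≈ -9.4756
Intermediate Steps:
P(G) = G*(186 + G) (P(G) = ((G + 186)*(G + G))/2 = ((186 + G)*(2*G))/2 = (2*G*(186 + G))/2 = G*(186 + G))
w(j) = 2*j*(103 + j) (w(j) = (2*j)*(96 + (j + 7)) = (2*j)*(96 + (7 + j)) = (2*j)*(103 + j) = 2*j*(103 + j))
w(156)/P(-82) = (2*156*(103 + 156))/((-82*(186 - 82))) = (2*156*259)/((-82*104)) = 80808/(-8528) = 80808*(-1/8528) = -777/82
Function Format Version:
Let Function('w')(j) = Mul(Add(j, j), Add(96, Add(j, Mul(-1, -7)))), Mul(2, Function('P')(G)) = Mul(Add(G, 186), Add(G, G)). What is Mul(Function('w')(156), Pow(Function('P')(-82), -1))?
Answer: Rational(-777, 82) ≈ -9.4756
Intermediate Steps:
Function('P')(G) = Mul(G, Add(186, G)) (Function('P')(G) = Mul(Rational(1, 2), Mul(Add(G, 186), Add(G, G))) = Mul(Rational(1, 2), Mul(Add(186, G), Mul(2, G))) = Mul(Rational(1, 2), Mul(2, G, Add(186, G))) = Mul(G, Add(186, G)))
Function('w')(j) = Mul(2, j, Add(103, j)) (Function('w')(j) = Mul(Mul(2, j), Add(96, Add(j, 7))) = Mul(Mul(2, j), Add(96, Add(7, j))) = Mul(Mul(2, j), Add(103, j)) = Mul(2, j, Add(103, j)))
Mul(Function('w')(156), Pow(Function('P')(-82), -1)) = Mul(Mul(2, 156, Add(103, 156)), Pow(Mul(-82, Add(186, -82)), -1)) = Mul(Mul(2, 156, 259), Pow(Mul(-82, 104), -1)) = Mul(80808, Pow(-8528, -1)) = Mul(80808, Rational(-1, 8528)) = Rational(-777, 82)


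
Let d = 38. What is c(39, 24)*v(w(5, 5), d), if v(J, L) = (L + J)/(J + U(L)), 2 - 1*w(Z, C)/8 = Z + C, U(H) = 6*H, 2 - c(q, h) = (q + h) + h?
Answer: 1105/82 ≈ 13.476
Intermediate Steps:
c(q, h) = 2 - q - 2*h (c(q, h) = 2 - ((q + h) + h) = 2 - ((h + q) + h) = 2 - (q + 2*h) = 2 + (-q - 2*h) = 2 - q - 2*h)
w(Z, C) = 16 - 8*C - 8*Z (w(Z, C) = 16 - 8*(Z + C) = 16 - 8*(C + Z) = 16 + (-8*C - 8*Z) = 16 - 8*C - 8*Z)
v(J, L) = (J + L)/(J + 6*L) (v(J, L) = (L + J)/(J + 6*L) = (J + L)/(J + 6*L))
c(39, 24)*v(w(5, 5), d) = (2 - 1*39 - 2*24)*(((16 - 8*5 - 8*5) + 38)/((16 - 8*5 - 8*5) + 6*38)) = (2 - 39 - 48)*(((16 - 40 - 40) + 38)/((16 - 40 - 40) + 228)) = -85*(-64 + 38)/(-64 + 228) = -85*(-26)/164 = -85*(-13/82) = 1105/82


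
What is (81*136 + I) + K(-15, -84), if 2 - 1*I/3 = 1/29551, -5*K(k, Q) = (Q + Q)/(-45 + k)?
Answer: 8142364261/738775 ≈ 11021.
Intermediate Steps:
K(k, Q) = -2*Q/(5*(-45 + k)) (K(k, Q) = -(Q + Q)/(5*(-45 + k)) = -2*Q/(5*(-45 + k)))
I = 177303/29551 (I = 6 - 3/29551 = 177303/29551 ≈ 5.9999)
(81*136 + I) + K(-15, -84) = (81*136 + 177303/29551) - 2*(-84)/(-225 + 5*(-15)) = (11016 + 177303/29551) - 2*(-84)/(-225 - 75) = 325711119/29551 - 2*(-84)/(-300) = 325711119/29551 - 2*(-84)*(-1/300) = 325711119/29551 - 14/25 = 8142364261/738775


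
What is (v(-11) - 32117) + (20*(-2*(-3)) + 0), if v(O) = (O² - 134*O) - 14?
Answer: -30416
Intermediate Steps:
v(O) = -14 + O² - 134*O
(v(-11) - 32117) + (20*(-2*(-3)) + 0) = ((-14 + (-11)² - 134*(-11)) - 32117) + (20*(-2*(-3)) + 0) = ((-14 + 121 + 1474) - 32117) + (20*6 + 0) = (1581 - 32117) + (120 + 0) = -30536 + 120 = -30416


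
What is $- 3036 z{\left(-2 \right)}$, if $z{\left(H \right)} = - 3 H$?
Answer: $-18216$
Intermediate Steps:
$- 3036 z{\left(-2 \right)} = - 3036 \left(\left(-3\right) \left(-2\right)\right) = \left(-3036\right) 6 = -18216$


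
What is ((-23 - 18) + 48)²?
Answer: 49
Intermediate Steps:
((-23 - 18) + 48)² = (-41 + 48)² = 7² = 49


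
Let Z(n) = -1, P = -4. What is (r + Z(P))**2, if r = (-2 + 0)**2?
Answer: 9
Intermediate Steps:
r = 4 (r = (-2)**2 = 4)
(r + Z(P))**2 = (4 - 1)**2 = 3**2 = 9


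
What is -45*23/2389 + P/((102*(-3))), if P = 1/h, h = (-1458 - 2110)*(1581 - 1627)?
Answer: -51980981269/119983148352 ≈ -0.43324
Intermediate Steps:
h = 164128 (h = -3568*(-46) = 164128)
P = 1/164128 ≈ 6.0928e-6
-45*23/2389 + P/((102*(-3))) = -45*23/2389 + 1/(164128*((102*(-3)))) = -1035*1/2389 + (1/164128)/(-306) = -1035/2389 + (1/164128)*(-1/306) = -1035/2389 - 1/50223168 = -51980981269/119983148352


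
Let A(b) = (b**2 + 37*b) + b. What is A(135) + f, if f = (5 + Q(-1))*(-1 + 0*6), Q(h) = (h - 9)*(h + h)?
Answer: 23330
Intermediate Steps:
A(b) = b**2 + 38*b
Q(h) = 2*h*(-9 + h) (Q(h) = (-9 + h)*(2*h) = 2*h*(-9 + h))
f = -25 (f = (5 + 2*(-1)*(-9 - 1))*(-1 + 0*6) = (5 + 2*(-1)*(-10))*(-1 + 0) = (5 + 20)*(-1) = 25*(-1) = -25)
A(135) + f = 135*(38 + 135) - 25 = 135*173 - 25 = 23355 - 25 = 23330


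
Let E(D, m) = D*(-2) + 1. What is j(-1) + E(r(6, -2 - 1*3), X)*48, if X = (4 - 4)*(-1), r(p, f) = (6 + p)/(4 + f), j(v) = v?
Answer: 1199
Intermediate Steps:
r(p, f) = (6 + p)/(4 + f)
X = 0 (X = 0*(-1) = 0)
E(D, m) = 1 - 2*D (E(D, m) = -2*D + 1 = 1 - 2*D)
j(-1) + E(r(6, -2 - 1*3), X)*48 = -1 + (1 - 2*(6 + 6)/(4 + (-2 - 1*3)))*48 = -1 + (1 - 2*12/(4 + (-2 - 3)))*48 = -1 + (1 - 2*12/(4 - 5))*48 = -1 + (1 - 2*12/(-1))*48 = -1 + (1 - (-2)*12)*48 = -1 + (1 - 2*(-12))*48 = -1 + (1 + 24)*48 = -1 + 25*48 = -1 + 1200 = 1199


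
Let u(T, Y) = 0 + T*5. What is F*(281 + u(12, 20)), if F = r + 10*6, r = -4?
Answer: 19096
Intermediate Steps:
u(T, Y) = 5*T (u(T, Y) = 0 + 5*T = 5*T)
F = 56 (F = -4 + 10*6 = -4 + 60 = 56)
F*(281 + u(12, 20)) = 56*(281 + 5*12) = 56*(281 + 60) = 56*341 = 19096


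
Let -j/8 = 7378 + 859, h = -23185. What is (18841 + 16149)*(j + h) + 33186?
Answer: -3116911004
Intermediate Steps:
j = -65896 (j = -8*(7378 + 859) = -8*8237 = -65896)
(18841 + 16149)*(j + h) + 33186 = (18841 + 16149)*(-65896 - 23185) + 33186 = 34990*(-89081) + 33186 = -3116944190 + 33186 = -3116911004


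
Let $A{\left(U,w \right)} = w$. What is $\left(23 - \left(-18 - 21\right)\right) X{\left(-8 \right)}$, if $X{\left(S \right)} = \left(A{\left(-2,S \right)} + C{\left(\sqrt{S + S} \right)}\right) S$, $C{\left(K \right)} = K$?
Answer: $3968 - 1984 i \approx 3968.0 - 1984.0 i$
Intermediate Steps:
$X{\left(S \right)} = S \left(S + \sqrt{2} \sqrt{S}\right)$ ($X{\left(S \right)} = \left(S + \sqrt{S + S}\right) S = \left(S + \sqrt{2 S}\right) S = \left(S + \sqrt{2} \sqrt{S}\right) S = S \left(S + \sqrt{2} \sqrt{S}\right)$)
$\left(23 - \left(-18 - 21\right)\right) X{\left(-8 \right)} = \left(23 - \left(-18 - 21\right)\right) \left(- 8 \left(-8 + \sqrt{2} \sqrt{-8}\right)\right) = \left(23 - \left(-18 - 21\right)\right) \left(- 8 \left(-8 + \sqrt{2} \cdot 2 i \sqrt{2}\right)\right) = \left(23 - -39\right) \left(- 8 \left(-8 + 4 i\right)\right) = \left(23 + 39\right) \left(64 - 32 i\right) = 62 \left(64 - 32 i\right) = 3968 - 1984 i$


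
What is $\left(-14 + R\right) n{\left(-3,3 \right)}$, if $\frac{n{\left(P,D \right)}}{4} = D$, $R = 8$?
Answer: $-72$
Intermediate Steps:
$n{\left(P,D \right)} = 4 D$
$\left(-14 + R\right) n{\left(-3,3 \right)} = \left(-14 + 8\right) 4 \cdot 3 = \left(-6\right) 12 = -72$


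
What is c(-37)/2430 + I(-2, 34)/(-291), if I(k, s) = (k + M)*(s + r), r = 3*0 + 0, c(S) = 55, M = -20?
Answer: 122243/47142 ≈ 2.5931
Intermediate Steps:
r = 0 (r = 0 + 0 = 0)
I(k, s) = s*(-20 + k) (I(k, s) = (k - 20)*(s + 0) = (-20 + k)*s = s*(-20 + k))
c(-37)/2430 + I(-2, 34)/(-291) = 55/2430 + (34*(-20 - 2))/(-291) = 55*(1/2430) + (34*(-22))*(-1/291) = 11/486 - 748*(-1/291) = 11/486 + 748/291 = 122243/47142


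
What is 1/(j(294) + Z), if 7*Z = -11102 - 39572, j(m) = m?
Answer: -7/48616 ≈ -0.00014399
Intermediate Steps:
Z = -50674/7 (Z = (-11102 - 39572)/7 = (1/7)*(-50674) = -50674/7 ≈ -7239.1)
1/(j(294) + Z) = 1/(294 - 50674/7) = 1/(-48616/7) = -7/48616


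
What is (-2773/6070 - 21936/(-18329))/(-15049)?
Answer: -82325203/1674307044470 ≈ -4.9170e-5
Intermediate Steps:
(-2773/6070 - 21936/(-18329))/(-15049) = (-2773*1/6070 - 21936*(-1/18329))*(-1/15049) = (-2773/6070 + 21936/18329)*(-1/15049) = (82325203/111257030)*(-1/15049) = -82325203/1674307044470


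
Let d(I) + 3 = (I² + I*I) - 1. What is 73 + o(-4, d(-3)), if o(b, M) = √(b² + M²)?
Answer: 73 + 2*√53 ≈ 87.560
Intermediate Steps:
d(I) = -4 + 2*I² (d(I) = -3 + ((I² + I*I) - 1) = -3 + ((I² + I²) - 1) = -3 + (2*I² - 1) = -3 + (-1 + 2*I²) = -4 + 2*I²)
o(b, M) = √(M² + b²)
73 + o(-4, d(-3)) = 73 + √((-4 + 2*(-3)²)² + (-4)²) = 73 + √((-4 + 2*9)² + 16) = 73 + √((-4 + 18)² + 16) = 73 + √(14² + 16) = 73 + √(196 + 16) = 73 + √212 = 73 + 2*√53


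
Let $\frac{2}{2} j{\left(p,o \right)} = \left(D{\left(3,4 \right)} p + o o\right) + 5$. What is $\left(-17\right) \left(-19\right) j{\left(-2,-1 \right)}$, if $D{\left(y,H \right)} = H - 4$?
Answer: $1938$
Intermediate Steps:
$D{\left(y,H \right)} = -4 + H$
$j{\left(p,o \right)} = 5 + o^{2}$ ($j{\left(p,o \right)} = \left(\left(-4 + 4\right) p + o o\right) + 5 = \left(0 p + o^{2}\right) + 5 = \left(0 + o^{2}\right) + 5 = o^{2} + 5 = 5 + o^{2}$)
$\left(-17\right) \left(-19\right) j{\left(-2,-1 \right)} = \left(-17\right) \left(-19\right) \left(5 + \left(-1\right)^{2}\right) = 323 \left(5 + 1\right) = 323 \cdot 6 = 1938$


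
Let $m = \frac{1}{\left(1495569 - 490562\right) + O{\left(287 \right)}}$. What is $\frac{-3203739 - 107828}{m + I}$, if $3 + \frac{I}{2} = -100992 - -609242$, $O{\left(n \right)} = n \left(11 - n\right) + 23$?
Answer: $- \frac{3065908336806}{941088442093} \approx -3.2578$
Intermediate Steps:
$O{\left(n \right)} = 23 + n \left(11 - n\right)$
$I = 1016494$ ($I = -6 + 2 \left(-100992 - -609242\right) = -6 + 2 \left(-100992 + \left(-249907 + 859149\right)\right) = -6 + 2 \left(-100992 + 609242\right) = -6 + 2 \cdot 508250 = -6 + 1016500 = 1016494$)
$m = \frac{1}{925818}$ ($m = \frac{1}{\left(1495569 - 490562\right) + \left(23 - 287^{2} + 11 \cdot 287\right)} = \frac{1}{\left(1495569 - 490562\right) + \left(23 - 82369 + 3157\right)} = \frac{1}{1005007 + \left(23 - 82369 + 3157\right)} = \frac{1}{1005007 - 79189} = \frac{1}{925818} \approx 1.0801 \cdot 10^{-6}$)
$\frac{-3203739 - 107828}{m + I} = \frac{-3203739 - 107828}{\frac{1}{925818} + 1016494} = - \frac{3311567}{\frac{941088442093}{925818}} = \left(-3311567\right) \frac{925818}{941088442093} = - \frac{3065908336806}{941088442093}$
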